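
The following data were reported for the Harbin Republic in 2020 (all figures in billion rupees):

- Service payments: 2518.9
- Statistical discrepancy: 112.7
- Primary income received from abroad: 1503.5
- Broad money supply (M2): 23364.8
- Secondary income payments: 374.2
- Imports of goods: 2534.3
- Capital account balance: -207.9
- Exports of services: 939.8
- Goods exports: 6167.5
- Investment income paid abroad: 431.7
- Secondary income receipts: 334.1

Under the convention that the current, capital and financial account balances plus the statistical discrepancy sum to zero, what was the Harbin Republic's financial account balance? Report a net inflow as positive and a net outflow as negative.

Goods balance = 6167.5 - 2534.3 = 3633.2
Services balance = 939.8 - 2518.9 = -1579.1
Trade balance (goods + services) = 3633.2 + (-1579.1) = 2054.1
Net primary income = 1503.5 - 431.7 = 1071.8
Net secondary income = 334.1 - 374.2 = -40.1
Current account = 2054.1 + 1071.8 + (-40.1) = 3085.8
Financial account = -(3085.8 + (-207.9) + 112.7) = -2990.6

-2990.6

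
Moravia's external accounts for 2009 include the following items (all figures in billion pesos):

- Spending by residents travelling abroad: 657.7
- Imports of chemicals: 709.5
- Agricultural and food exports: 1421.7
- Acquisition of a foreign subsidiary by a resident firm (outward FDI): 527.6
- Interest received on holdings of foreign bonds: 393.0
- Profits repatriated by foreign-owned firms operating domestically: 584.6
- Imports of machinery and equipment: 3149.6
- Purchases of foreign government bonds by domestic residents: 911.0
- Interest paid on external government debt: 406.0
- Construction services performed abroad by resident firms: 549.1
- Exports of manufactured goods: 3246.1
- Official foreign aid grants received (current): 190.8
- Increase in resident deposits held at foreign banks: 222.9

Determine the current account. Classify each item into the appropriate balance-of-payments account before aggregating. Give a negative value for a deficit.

Goods: -709.5 + 1421.7 + 3246.1 - 3149.6 = 808.7
Services: -657.7 + 549.1 = -108.6
Primary income: -406.0 + 393.0 - 584.6 = -597.6
Secondary income: 190.8
Current account = 808.7 + (-108.6) + (-597.6) + 190.8 = 293.3
(Excluded from the current account — financial account: acquisition of a foreign subsidiary by a resident firm (outward FDI) 527.6, purchases of foreign government bonds by domestic residents 911.0, increase in resident deposits held at foreign banks 222.9.)

293.3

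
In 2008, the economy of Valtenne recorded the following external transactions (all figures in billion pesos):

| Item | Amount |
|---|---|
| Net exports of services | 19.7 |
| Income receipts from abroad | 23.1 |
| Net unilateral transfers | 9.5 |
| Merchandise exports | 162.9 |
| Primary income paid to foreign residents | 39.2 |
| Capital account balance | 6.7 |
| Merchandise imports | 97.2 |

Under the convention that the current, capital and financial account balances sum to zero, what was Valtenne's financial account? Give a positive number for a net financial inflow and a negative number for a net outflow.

-85.5

Goods balance = 162.9 - 97.2 = 65.7
Services balance = 19.7
Trade balance (goods + services) = 65.7 + 19.7 = 85.4
Net primary income = 23.1 - 39.2 = -16.1
Net secondary income = 9.5
Current account = 85.4 + (-16.1) + 9.5 = 78.8
Financial account = -(78.8 + 6.7) = -85.5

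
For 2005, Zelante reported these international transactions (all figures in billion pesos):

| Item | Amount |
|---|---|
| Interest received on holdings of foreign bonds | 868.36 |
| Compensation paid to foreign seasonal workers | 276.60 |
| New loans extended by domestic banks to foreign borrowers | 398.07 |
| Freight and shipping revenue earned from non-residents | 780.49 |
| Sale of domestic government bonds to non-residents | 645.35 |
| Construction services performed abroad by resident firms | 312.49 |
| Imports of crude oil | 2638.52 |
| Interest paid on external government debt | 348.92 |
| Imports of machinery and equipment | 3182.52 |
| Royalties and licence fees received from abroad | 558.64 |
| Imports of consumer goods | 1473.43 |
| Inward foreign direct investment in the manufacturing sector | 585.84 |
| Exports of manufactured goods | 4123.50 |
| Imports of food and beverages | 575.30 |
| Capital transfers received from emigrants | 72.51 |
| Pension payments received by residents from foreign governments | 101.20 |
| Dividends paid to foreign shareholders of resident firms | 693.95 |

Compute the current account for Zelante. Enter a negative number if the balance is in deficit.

-2444.56

Goods: -2638.52 + 4123.50 - 1473.43 - 3182.52 - 575.30 = -3746.27
Services: 558.64 + 312.49 + 780.49 = 1651.62
Primary income: -693.95 - 348.92 - 276.60 + 868.36 = -451.11
Secondary income: 101.20
Current account = (-3746.27) + 1651.62 + (-451.11) + 101.20 = -2444.56
(Excluded from the current account — financial account: new loans extended by domestic banks to foreign borrowers 398.07, sale of domestic government bonds to non-residents 645.35, inward foreign direct investment in the manufacturing sector 585.84; capital account: capital transfers received from emigrants 72.51.)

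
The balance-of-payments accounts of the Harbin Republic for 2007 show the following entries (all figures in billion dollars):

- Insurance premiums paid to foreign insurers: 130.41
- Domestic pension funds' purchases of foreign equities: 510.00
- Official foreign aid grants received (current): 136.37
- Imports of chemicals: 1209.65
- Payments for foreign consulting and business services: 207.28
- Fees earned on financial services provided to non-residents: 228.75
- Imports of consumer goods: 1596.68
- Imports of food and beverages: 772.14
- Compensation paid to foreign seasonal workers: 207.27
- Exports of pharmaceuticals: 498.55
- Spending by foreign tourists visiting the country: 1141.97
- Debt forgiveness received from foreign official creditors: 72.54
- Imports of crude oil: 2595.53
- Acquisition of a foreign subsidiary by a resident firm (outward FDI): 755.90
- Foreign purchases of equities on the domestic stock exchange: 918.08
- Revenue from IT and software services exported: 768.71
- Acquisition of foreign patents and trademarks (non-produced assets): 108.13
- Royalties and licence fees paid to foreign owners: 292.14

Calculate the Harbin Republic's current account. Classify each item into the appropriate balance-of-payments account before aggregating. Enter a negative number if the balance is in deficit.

Goods: -2595.53 - 1596.68 + 498.55 - 772.14 - 1209.65 = -5675.45
Services: -130.41 - 207.28 + 228.75 + 768.71 - 292.14 + 1141.97 = 1509.60
Primary income: -207.27
Secondary income: 136.37
Current account = (-5675.45) + 1509.60 + (-207.27) + 136.37 = -4236.75
(Excluded from the current account — financial account: domestic pension funds' purchases of foreign equities 510.00, acquisition of a foreign subsidiary by a resident firm (outward FDI) 755.90, foreign purchases of equities on the domestic stock exchange 918.08; capital account: debt forgiveness received from foreign official creditors 72.54, acquisition of foreign patents and trademarks (non-produced assets) 108.13.)

-4236.75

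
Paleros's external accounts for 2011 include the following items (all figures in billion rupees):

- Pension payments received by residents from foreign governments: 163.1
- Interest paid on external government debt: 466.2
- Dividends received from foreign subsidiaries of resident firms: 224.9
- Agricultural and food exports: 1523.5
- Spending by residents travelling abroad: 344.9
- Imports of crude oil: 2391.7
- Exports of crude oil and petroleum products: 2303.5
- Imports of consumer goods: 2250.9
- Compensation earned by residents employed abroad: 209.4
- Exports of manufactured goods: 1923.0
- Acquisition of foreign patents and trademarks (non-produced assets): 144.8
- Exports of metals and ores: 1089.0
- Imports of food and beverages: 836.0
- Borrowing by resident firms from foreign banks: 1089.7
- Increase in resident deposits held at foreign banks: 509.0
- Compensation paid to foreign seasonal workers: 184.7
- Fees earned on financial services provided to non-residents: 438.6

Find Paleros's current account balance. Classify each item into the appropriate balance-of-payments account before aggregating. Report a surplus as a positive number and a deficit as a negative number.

1400.6

Goods: -2391.7 + 2303.5 + 1089.0 - 836.0 + 1923.0 - 2250.9 + 1523.5 = 1360.4
Services: -344.9 + 438.6 = 93.7
Primary income: 209.4 - 466.2 - 184.7 + 224.9 = -216.6
Secondary income: 163.1
Current account = 1360.4 + 93.7 + (-216.6) + 163.1 = 1400.6
(Excluded from the current account — capital account: acquisition of foreign patents and trademarks (non-produced assets) 144.8; financial account: borrowing by resident firms from foreign banks 1089.7, increase in resident deposits held at foreign banks 509.0.)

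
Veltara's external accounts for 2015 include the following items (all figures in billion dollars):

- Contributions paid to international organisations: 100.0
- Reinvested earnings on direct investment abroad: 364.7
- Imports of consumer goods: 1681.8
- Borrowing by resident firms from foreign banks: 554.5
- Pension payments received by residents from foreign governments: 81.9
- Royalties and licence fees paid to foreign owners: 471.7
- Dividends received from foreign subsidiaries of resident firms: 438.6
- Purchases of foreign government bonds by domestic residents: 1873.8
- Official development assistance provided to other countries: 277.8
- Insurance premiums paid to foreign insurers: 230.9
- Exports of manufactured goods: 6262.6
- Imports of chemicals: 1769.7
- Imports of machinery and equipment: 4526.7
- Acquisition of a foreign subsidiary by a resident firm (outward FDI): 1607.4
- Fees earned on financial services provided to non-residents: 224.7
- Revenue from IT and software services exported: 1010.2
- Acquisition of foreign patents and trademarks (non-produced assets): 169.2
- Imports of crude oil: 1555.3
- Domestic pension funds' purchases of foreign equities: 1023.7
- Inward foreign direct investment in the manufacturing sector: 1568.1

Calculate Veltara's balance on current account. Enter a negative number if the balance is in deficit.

Goods: -4526.7 - 1555.3 + 6262.6 - 1769.7 - 1681.8 = -3270.9
Services: -471.7 + 224.7 + 1010.2 - 230.9 = 532.3
Primary income: 364.7 + 438.6 = 803.3
Secondary income: 81.9 - 277.8 - 100.0 = -295.9
Current account = (-3270.9) + 532.3 + 803.3 + (-295.9) = -2231.2
(Excluded from the current account — financial account: borrowing by resident firms from foreign banks 554.5, purchases of foreign government bonds by domestic residents 1873.8, acquisition of a foreign subsidiary by a resident firm (outward FDI) 1607.4, domestic pension funds' purchases of foreign equities 1023.7, inward foreign direct investment in the manufacturing sector 1568.1; capital account: acquisition of foreign patents and trademarks (non-produced assets) 169.2.)

-2231.2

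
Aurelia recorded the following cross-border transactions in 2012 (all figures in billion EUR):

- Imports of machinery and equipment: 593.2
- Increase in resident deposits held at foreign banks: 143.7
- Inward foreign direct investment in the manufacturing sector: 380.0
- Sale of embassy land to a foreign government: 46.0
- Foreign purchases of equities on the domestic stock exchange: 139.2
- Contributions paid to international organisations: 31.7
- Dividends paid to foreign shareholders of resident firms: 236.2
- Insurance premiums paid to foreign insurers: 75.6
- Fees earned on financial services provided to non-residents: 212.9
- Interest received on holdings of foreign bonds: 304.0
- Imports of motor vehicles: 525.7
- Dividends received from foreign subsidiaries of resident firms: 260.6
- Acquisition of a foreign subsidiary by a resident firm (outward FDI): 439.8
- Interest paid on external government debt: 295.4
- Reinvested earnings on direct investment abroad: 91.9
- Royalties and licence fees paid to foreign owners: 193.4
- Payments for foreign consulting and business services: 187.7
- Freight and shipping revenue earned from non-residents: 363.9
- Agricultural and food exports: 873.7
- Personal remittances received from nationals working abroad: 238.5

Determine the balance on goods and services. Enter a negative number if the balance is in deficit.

-125.1

Goods: -593.2 - 525.7 + 873.7 = -245.2
Services: -75.6 - 187.7 - 193.4 + 212.9 + 363.9 = 120.1
Trade balance = -245.2 + 120.1 = -125.1
(Excluded from the trade balance — financial account: increase in resident deposits held at foreign banks 143.7, inward foreign direct investment in the manufacturing sector 380.0, foreign purchases of equities on the domestic stock exchange 139.2, acquisition of a foreign subsidiary by a resident firm (outward FDI) 439.8; capital account: sale of embassy land to a foreign government 46.0; secondary income: contributions paid to international organisations 31.7, personal remittances received from nationals working abroad 238.5; primary income: dividends paid to foreign shareholders of resident firms 236.2, interest received on holdings of foreign bonds 304.0, dividends received from foreign subsidiaries of resident firms 260.6, interest paid on external government debt 295.4, reinvested earnings on direct investment abroad 91.9.)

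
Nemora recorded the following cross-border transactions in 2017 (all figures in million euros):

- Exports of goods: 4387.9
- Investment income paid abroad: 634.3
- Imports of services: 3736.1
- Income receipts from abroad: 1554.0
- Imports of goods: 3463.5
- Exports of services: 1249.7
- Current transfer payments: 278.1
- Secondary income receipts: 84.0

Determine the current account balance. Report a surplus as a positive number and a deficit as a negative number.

-836.4

Goods balance = 4387.9 - 3463.5 = 924.4
Services balance = 1249.7 - 3736.1 = -2486.4
Trade balance (goods + services) = 924.4 + (-2486.4) = -1562.0
Net primary income = 1554.0 - 634.3 = 919.7
Net secondary income = 84.0 - 278.1 = -194.1
Current account = -1562.0 + 919.7 + (-194.1) = -836.4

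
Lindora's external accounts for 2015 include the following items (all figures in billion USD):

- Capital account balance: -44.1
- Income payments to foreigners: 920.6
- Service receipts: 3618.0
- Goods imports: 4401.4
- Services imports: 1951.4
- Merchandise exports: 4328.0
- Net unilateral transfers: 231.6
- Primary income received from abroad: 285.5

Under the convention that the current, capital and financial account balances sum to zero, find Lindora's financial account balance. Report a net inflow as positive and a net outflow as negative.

-1145.6

Goods balance = 4328.0 - 4401.4 = -73.4
Services balance = 3618.0 - 1951.4 = 1666.6
Trade balance (goods + services) = -73.4 + 1666.6 = 1593.2
Net primary income = 285.5 - 920.6 = -635.1
Net secondary income = 231.6
Current account = 1593.2 + (-635.1) + 231.6 = 1189.7
Financial account = -(1189.7 + (-44.1)) = -1145.6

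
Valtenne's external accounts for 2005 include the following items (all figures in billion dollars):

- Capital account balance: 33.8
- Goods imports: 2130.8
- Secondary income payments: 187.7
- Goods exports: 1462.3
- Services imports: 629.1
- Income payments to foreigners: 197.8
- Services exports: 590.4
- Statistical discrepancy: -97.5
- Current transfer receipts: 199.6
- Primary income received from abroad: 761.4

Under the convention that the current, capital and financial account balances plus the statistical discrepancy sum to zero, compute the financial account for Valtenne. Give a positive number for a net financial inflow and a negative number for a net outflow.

195.4

Goods balance = 1462.3 - 2130.8 = -668.5
Services balance = 590.4 - 629.1 = -38.7
Trade balance (goods + services) = -668.5 + (-38.7) = -707.2
Net primary income = 761.4 - 197.8 = 563.6
Net secondary income = 199.6 - 187.7 = 11.9
Current account = -707.2 + 563.6 + 11.9 = -131.7
Financial account = -(-131.7 + 33.8 + (-97.5)) = 195.4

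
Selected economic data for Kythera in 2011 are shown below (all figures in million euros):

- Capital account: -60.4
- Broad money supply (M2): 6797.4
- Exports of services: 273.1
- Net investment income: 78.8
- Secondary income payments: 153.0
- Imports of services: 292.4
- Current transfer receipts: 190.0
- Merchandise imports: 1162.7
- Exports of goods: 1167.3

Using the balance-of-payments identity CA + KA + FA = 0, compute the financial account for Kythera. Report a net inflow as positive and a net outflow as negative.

Goods balance = 1167.3 - 1162.7 = 4.6
Services balance = 273.1 - 292.4 = -19.3
Trade balance (goods + services) = 4.6 + (-19.3) = -14.7
Net primary income = 78.8
Net secondary income = 190.0 - 153.0 = 37.0
Current account = -14.7 + 78.8 + 37.0 = 101.1
Financial account = -(101.1 + (-60.4)) = -40.7

-40.7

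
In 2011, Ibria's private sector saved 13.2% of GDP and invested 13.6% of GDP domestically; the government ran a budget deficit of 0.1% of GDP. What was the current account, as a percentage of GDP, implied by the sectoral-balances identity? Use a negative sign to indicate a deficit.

By the sectoral-balances identity, CA = (S_private - I) + (T - G).
Private balance = 13.2 - 13.6 = -0.4
Government balance (T - G) = -0.1
CA = -0.4 + (-0.1) = -0.5

-0.5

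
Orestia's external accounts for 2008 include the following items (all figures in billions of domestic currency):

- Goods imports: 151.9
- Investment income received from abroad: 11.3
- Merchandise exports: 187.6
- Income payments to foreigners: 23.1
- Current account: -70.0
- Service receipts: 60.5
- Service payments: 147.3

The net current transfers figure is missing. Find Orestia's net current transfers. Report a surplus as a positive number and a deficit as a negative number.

-7.1

Current account = goods balance + services balance + net primary income + net secondary income
Sum of the known components = -62.9
Net current transfers = CA - (known components) = -70.0 - (-62.9) = -7.1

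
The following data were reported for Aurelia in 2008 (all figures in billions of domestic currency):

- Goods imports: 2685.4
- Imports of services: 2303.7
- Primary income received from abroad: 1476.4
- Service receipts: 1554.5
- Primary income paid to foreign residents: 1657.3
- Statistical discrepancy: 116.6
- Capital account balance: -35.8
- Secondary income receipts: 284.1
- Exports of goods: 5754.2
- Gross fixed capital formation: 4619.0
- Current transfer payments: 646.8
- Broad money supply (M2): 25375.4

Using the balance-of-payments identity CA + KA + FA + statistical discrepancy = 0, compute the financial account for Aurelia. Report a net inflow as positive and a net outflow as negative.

Goods balance = 5754.2 - 2685.4 = 3068.8
Services balance = 1554.5 - 2303.7 = -749.2
Trade balance (goods + services) = 3068.8 + (-749.2) = 2319.6
Net primary income = 1476.4 - 1657.3 = -180.9
Net secondary income = 284.1 - 646.8 = -362.7
Current account = 2319.6 + (-180.9) + (-362.7) = 1776.0
Financial account = -(1776.0 + (-35.8) + 116.6) = -1856.8

-1856.8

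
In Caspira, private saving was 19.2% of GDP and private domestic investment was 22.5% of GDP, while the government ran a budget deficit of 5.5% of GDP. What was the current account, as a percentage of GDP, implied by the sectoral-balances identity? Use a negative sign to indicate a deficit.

-8.8

By the sectoral-balances identity, CA = (S_private - I) + (T - G).
Private balance = 19.2 - 22.5 = -3.3
Government balance (T - G) = -5.5
CA = -3.3 + (-5.5) = -8.8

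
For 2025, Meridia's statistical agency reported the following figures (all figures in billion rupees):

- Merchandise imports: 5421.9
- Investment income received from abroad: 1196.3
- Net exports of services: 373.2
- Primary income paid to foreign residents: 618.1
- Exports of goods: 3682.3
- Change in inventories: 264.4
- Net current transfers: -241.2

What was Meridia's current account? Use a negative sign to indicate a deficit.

-1029.4

Goods balance = 3682.3 - 5421.9 = -1739.6
Services balance = 373.2
Trade balance (goods + services) = -1739.6 + 373.2 = -1366.4
Net primary income = 1196.3 - 618.1 = 578.2
Net secondary income = -241.2
Current account = -1366.4 + 578.2 + (-241.2) = -1029.4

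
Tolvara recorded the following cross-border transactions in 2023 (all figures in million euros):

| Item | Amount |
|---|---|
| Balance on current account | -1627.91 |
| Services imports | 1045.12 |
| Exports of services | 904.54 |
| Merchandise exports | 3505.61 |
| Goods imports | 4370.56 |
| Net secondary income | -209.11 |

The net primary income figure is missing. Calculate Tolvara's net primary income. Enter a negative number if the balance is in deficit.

-413.27

Current account = goods balance + services balance + net primary income + net secondary income
Sum of the known components = -1214.64
Net primary income = CA - (known components) = -1627.91 - (-1214.64) = -413.27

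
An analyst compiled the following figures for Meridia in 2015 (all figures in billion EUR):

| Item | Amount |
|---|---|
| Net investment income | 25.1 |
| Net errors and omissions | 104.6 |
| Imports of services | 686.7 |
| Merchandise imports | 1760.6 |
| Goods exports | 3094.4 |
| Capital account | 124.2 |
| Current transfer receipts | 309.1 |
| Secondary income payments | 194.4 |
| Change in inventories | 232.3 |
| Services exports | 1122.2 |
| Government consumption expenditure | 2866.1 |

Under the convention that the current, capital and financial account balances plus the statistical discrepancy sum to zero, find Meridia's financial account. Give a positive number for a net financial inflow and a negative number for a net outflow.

-2137.9

Goods balance = 3094.4 - 1760.6 = 1333.8
Services balance = 1122.2 - 686.7 = 435.5
Trade balance (goods + services) = 1333.8 + 435.5 = 1769.3
Net primary income = 25.1
Net secondary income = 309.1 - 194.4 = 114.7
Current account = 1769.3 + 25.1 + 114.7 = 1909.1
Financial account = -(1909.1 + 124.2 + 104.6) = -2137.9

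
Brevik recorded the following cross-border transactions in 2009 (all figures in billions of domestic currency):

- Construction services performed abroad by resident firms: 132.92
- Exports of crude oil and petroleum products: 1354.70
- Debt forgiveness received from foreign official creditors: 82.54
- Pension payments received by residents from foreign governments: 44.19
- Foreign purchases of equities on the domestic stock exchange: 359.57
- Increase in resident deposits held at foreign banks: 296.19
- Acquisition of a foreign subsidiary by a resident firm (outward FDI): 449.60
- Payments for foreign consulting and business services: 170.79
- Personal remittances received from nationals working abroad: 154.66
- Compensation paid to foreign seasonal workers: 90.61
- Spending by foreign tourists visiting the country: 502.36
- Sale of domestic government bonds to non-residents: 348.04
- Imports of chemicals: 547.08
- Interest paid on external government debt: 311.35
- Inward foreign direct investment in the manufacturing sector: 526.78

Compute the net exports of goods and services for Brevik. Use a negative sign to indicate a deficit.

Goods: 1354.70 - 547.08 = 807.62
Services: 502.36 - 170.79 + 132.92 = 464.49
Trade balance = 807.62 + 464.49 = 1272.11
(Excluded from the trade balance — capital account: debt forgiveness received from foreign official creditors 82.54; secondary income: pension payments received by residents from foreign governments 44.19, personal remittances received from nationals working abroad 154.66; financial account: foreign purchases of equities on the domestic stock exchange 359.57, increase in resident deposits held at foreign banks 296.19, acquisition of a foreign subsidiary by a resident firm (outward FDI) 449.60, sale of domestic government bonds to non-residents 348.04, inward foreign direct investment in the manufacturing sector 526.78; primary income: compensation paid to foreign seasonal workers 90.61, interest paid on external government debt 311.35.)

1272.11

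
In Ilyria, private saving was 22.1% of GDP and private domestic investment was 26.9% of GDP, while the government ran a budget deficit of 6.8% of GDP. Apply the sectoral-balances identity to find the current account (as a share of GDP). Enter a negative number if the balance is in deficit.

-11.6

By the sectoral-balances identity, CA = (S_private - I) + (T - G).
Private balance = 22.1 - 26.9 = -4.8
Government balance (T - G) = -6.8
CA = -4.8 + (-6.8) = -11.6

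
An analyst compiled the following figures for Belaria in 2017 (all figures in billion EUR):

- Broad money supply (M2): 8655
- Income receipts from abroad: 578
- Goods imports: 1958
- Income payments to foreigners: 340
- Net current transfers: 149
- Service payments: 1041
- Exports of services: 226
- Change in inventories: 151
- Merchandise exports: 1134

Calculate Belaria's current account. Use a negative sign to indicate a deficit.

-1252

Goods balance = 1134 - 1958 = -824
Services balance = 226 - 1041 = -815
Trade balance (goods + services) = -824 + (-815) = -1639
Net primary income = 578 - 340 = 238
Net secondary income = 149
Current account = -1639 + 238 + 149 = -1252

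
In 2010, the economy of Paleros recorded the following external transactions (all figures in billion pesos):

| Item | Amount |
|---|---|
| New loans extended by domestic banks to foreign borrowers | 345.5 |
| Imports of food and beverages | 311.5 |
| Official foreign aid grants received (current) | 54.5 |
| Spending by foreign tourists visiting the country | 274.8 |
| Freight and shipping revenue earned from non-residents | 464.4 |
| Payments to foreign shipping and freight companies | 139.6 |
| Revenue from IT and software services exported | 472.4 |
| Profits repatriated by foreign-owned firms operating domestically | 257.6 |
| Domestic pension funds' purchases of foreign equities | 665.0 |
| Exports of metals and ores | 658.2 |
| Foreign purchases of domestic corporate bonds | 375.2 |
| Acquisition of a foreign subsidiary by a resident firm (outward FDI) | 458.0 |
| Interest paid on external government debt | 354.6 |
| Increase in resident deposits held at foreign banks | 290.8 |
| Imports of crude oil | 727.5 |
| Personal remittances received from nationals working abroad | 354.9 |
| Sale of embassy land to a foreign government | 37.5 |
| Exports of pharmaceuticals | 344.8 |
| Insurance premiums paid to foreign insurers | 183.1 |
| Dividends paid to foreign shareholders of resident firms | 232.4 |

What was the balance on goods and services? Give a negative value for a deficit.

Goods: -727.5 - 311.5 + 658.2 + 344.8 = -36.0
Services: -139.6 + 472.4 - 183.1 + 274.8 + 464.4 = 888.9
Trade balance = -36.0 + 888.9 = 852.9
(Excluded from the trade balance — financial account: new loans extended by domestic banks to foreign borrowers 345.5, domestic pension funds' purchases of foreign equities 665.0, foreign purchases of domestic corporate bonds 375.2, acquisition of a foreign subsidiary by a resident firm (outward FDI) 458.0, increase in resident deposits held at foreign banks 290.8; secondary income: official foreign aid grants received (current) 54.5, personal remittances received from nationals working abroad 354.9; primary income: profits repatriated by foreign-owned firms operating domestically 257.6, interest paid on external government debt 354.6, dividends paid to foreign shareholders of resident firms 232.4; capital account: sale of embassy land to a foreign government 37.5.)

852.9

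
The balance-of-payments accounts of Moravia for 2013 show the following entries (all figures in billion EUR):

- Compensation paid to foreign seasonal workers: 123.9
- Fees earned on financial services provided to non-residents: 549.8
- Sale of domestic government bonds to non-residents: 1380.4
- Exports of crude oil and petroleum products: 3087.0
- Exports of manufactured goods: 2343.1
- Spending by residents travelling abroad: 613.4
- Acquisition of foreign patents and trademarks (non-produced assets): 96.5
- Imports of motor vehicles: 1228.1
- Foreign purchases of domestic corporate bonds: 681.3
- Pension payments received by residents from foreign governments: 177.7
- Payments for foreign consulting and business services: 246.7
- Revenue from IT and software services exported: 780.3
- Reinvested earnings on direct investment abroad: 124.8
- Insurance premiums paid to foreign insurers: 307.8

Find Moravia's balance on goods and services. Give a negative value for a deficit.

Goods: 2343.1 + 3087.0 - 1228.1 = 4202.0
Services: -307.8 + 780.3 + 549.8 - 613.4 - 246.7 = 162.2
Trade balance = 4202.0 + 162.2 = 4364.2
(Excluded from the trade balance — primary income: compensation paid to foreign seasonal workers 123.9, reinvested earnings on direct investment abroad 124.8; financial account: sale of domestic government bonds to non-residents 1380.4, foreign purchases of domestic corporate bonds 681.3; capital account: acquisition of foreign patents and trademarks (non-produced assets) 96.5; secondary income: pension payments received by residents from foreign governments 177.7.)

4364.2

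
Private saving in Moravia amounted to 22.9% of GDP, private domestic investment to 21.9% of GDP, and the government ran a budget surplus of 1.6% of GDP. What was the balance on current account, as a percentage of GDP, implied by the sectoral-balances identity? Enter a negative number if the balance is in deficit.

By the sectoral-balances identity, CA = (S_private - I) + (T - G).
Private balance = 22.9 - 21.9 = 1.0
Government balance (T - G) = 1.6
CA = 1.0 + 1.6 = 2.6

2.6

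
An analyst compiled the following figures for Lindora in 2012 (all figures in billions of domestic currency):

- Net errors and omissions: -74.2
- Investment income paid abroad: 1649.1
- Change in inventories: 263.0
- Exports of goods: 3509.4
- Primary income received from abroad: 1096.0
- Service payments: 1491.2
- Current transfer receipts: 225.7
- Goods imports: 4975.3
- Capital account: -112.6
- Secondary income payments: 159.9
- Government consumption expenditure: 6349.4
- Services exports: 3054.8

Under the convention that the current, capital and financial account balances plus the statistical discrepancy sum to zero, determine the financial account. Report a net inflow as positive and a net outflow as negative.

576.4

Goods balance = 3509.4 - 4975.3 = -1465.9
Services balance = 3054.8 - 1491.2 = 1563.6
Trade balance (goods + services) = -1465.9 + 1563.6 = 97.7
Net primary income = 1096.0 - 1649.1 = -553.1
Net secondary income = 225.7 - 159.9 = 65.8
Current account = 97.7 + (-553.1) + 65.8 = -389.6
Financial account = -(-389.6 + (-112.6) + (-74.2)) = 576.4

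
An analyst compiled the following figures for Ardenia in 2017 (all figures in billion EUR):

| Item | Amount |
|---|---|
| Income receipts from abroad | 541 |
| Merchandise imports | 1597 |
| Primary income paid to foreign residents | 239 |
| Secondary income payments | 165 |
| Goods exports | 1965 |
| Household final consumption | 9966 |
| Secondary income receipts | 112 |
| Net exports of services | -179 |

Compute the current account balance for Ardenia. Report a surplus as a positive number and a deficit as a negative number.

438

Goods balance = 1965 - 1597 = 368
Services balance = -179
Trade balance (goods + services) = 368 + (-179) = 189
Net primary income = 541 - 239 = 302
Net secondary income = 112 - 165 = -53
Current account = 189 + 302 + (-53) = 438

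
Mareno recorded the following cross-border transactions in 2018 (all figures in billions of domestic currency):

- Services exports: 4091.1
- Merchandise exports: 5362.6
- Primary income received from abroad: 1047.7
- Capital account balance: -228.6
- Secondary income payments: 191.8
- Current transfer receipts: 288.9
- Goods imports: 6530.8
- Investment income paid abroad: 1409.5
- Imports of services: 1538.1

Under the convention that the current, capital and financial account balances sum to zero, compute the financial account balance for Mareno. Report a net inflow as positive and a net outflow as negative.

-891.5

Goods balance = 5362.6 - 6530.8 = -1168.2
Services balance = 4091.1 - 1538.1 = 2553.0
Trade balance (goods + services) = -1168.2 + 2553.0 = 1384.8
Net primary income = 1047.7 - 1409.5 = -361.8
Net secondary income = 288.9 - 191.8 = 97.1
Current account = 1384.8 + (-361.8) + 97.1 = 1120.1
Financial account = -(1120.1 + (-228.6)) = -891.5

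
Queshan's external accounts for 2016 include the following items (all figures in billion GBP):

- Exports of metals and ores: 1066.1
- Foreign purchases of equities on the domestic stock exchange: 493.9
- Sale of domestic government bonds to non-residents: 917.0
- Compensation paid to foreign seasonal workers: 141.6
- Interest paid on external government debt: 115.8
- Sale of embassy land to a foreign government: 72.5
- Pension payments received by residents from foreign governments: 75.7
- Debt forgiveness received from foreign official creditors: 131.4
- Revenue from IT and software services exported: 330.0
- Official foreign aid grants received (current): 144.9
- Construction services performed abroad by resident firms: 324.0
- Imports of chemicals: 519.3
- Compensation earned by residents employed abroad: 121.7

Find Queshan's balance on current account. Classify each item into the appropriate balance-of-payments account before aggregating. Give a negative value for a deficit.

1285.7

Goods: 1066.1 - 519.3 = 546.8
Services: 324.0 + 330.0 = 654.0
Primary income: 121.7 - 141.6 - 115.8 = -135.7
Secondary income: 144.9 + 75.7 = 220.6
Current account = 546.8 + 654.0 + (-135.7) + 220.6 = 1285.7
(Excluded from the current account — financial account: foreign purchases of equities on the domestic stock exchange 493.9, sale of domestic government bonds to non-residents 917.0; capital account: sale of embassy land to a foreign government 72.5, debt forgiveness received from foreign official creditors 131.4.)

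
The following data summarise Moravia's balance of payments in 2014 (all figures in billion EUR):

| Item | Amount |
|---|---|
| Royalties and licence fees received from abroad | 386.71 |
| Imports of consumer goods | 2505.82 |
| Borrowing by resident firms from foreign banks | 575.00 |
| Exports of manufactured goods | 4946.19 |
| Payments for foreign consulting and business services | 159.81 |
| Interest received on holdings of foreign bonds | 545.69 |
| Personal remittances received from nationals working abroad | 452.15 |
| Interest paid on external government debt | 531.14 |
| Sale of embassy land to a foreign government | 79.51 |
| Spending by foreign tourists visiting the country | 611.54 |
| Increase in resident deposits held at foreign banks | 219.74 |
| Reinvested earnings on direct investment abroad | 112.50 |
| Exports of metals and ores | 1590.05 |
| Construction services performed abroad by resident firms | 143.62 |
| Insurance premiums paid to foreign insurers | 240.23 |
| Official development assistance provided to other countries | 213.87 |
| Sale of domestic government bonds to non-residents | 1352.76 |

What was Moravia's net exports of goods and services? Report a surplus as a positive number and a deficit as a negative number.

Goods: 1590.05 - 2505.82 + 4946.19 = 4030.42
Services: 143.62 + 611.54 + 386.71 - 159.81 - 240.23 = 741.83
Trade balance = 4030.42 + 741.83 = 4772.25
(Excluded from the trade balance — financial account: borrowing by resident firms from foreign banks 575.00, increase in resident deposits held at foreign banks 219.74, sale of domestic government bonds to non-residents 1352.76; primary income: interest received on holdings of foreign bonds 545.69, interest paid on external government debt 531.14, reinvested earnings on direct investment abroad 112.50; secondary income: personal remittances received from nationals working abroad 452.15, official development assistance provided to other countries 213.87; capital account: sale of embassy land to a foreign government 79.51.)

4772.25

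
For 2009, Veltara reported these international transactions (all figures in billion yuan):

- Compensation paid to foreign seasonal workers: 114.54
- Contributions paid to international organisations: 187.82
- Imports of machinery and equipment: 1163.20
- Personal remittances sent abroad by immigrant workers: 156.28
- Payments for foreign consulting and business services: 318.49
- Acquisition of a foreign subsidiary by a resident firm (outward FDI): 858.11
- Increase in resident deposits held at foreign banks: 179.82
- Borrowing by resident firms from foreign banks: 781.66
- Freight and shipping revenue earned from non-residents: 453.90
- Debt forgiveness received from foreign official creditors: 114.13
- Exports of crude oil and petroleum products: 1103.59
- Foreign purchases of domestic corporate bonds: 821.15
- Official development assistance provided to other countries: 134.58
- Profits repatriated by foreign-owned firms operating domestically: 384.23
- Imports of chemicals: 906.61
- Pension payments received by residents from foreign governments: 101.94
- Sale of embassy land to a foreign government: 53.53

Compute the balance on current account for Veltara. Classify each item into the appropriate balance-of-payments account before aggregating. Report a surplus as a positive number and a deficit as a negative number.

Goods: -1163.20 + 1103.59 - 906.61 = -966.22
Services: -318.49 + 453.90 = 135.41
Primary income: -384.23 - 114.54 = -498.77
Secondary income: -187.82 + 101.94 - 156.28 - 134.58 = -376.74
Current account = (-966.22) + 135.41 + (-498.77) + (-376.74) = -1706.32
(Excluded from the current account — financial account: acquisition of a foreign subsidiary by a resident firm (outward FDI) 858.11, increase in resident deposits held at foreign banks 179.82, borrowing by resident firms from foreign banks 781.66, foreign purchases of domestic corporate bonds 821.15; capital account: debt forgiveness received from foreign official creditors 114.13, sale of embassy land to a foreign government 53.53.)

-1706.32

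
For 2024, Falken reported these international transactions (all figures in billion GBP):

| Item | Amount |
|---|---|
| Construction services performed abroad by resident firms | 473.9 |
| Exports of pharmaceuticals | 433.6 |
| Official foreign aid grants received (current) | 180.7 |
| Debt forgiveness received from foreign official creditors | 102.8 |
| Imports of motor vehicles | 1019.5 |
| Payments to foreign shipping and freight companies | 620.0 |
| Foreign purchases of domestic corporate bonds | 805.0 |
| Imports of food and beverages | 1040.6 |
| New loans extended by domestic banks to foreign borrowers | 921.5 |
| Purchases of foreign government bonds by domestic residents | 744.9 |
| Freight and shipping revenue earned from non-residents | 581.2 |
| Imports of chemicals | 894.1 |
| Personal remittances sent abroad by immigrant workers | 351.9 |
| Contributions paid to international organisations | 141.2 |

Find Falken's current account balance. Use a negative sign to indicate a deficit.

Goods: -1040.6 - 894.1 - 1019.5 + 433.6 = -2520.6
Services: 581.2 - 620.0 + 473.9 = 435.1
Secondary income: 180.7 - 351.9 - 141.2 = -312.4
Current account = (-2520.6) + 435.1 + (-312.4) = -2397.9
(Excluded from the current account — capital account: debt forgiveness received from foreign official creditors 102.8; financial account: foreign purchases of domestic corporate bonds 805.0, new loans extended by domestic banks to foreign borrowers 921.5, purchases of foreign government bonds by domestic residents 744.9.)

-2397.9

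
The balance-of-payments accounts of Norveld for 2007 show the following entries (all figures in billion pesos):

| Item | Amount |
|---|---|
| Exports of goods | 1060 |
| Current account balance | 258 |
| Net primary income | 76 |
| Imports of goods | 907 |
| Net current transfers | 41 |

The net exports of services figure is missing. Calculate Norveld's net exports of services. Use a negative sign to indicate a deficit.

-12

Current account = goods balance + services balance + net primary income + net secondary income
Sum of the known components = 270
Net exports of services = CA - (known components) = 258 - 270 = -12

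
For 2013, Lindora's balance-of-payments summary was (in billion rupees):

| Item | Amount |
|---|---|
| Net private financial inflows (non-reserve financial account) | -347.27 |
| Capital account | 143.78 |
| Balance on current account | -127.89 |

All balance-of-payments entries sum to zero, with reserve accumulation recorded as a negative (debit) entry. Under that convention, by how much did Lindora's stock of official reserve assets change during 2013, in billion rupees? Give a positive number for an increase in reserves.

Official reserve transactions balance = -((-127.89) + 143.78 + (-347.27)) = 331.38
An accumulation of reserves is recorded as a debit (negative entry), so the change in the stock of reserves is the negative of that balance.
Change in official reserves = -(331.38) = -331.38

-331.38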